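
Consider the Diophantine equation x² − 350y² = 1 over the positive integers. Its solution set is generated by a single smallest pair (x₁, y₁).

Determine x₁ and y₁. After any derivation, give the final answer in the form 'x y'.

[18; 1,2,2,2,1,36] for √350; ℓ=6 ⇒ convergent index 5
k=0  a_k=18  p_k/q_k = 18/1
k=1  a_k=1  p_k/q_k = 19/1
k=2  a_k=2  p_k/q_k = 56/3
k=3  a_k=2  p_k/q_k = 131/7
k=4  a_k=2  p_k/q_k = 318/17
k=5  a_k=1  p_k/q_k = 449/24
→ (449, 24).  Check: 449²=201601, 350·24²=201600, difference 1.

449 24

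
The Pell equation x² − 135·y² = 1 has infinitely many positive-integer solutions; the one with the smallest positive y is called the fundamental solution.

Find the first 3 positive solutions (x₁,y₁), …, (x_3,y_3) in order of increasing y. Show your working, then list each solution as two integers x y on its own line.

√135 = [11; 1,1,1,1,1,1,1,22, …], period ℓ=8 (even) → k=7
i=0: a=11 ⇒ p=11, q=1
i=1: a=1 ⇒ p=12, q=1
…
i=3: a=1 ⇒ p=35, q=3
…
i=6: a=1 ⇒ p=151, q=13
i=7: a=1 ⇒ p=244, q=21
→ (244, 21).  Check: 244²=59536, 135·21²=59535, difference 1.
n=2: (244,21)∘(244,21) = (244·244+135·21·21, 244·21+21·244) = (119071,10248)
n=3: (119071,10248)∘(244,21) = (244·119071+135·21·10248, 244·10248+21·119071) = (58106404,5001003)

244 21
119071 10248
58106404 5001003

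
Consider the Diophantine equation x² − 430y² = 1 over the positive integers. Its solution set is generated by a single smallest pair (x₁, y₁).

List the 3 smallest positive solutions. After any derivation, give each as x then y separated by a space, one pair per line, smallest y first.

√430 → a₀=20, period (1,2,1,3,1,…,2,1,40); ℓ=14 even so k=13
k=0  a_k=20  p_k/q_k = 20/1
k=1  a_k=1  p_k/q_k = 21/1
k=2  a_k=2  p_k/q_k = 62/3
k=3  a_k=1  p_k/q_k = 83/4
k=4  a_k=3  p_k/q_k = 311/15
k=5  a_k=1  p_k/q_k = 394/19
k=6  a_k=6  p_k/q_k = 2675/129
k=7  a_k=8  p_k/q_k = 21794/1051
k=8  a_k=6  p_k/q_k = 133439/6435
…
k=10  a_k=3  p_k/q_k = 599138/28893
k=11  a_k=1  p_k/q_k = 754371/36379
k=12  a_k=2  p_k/q_k = 2107880/101651
k=13  a_k=1  p_k/q_k = 2862251/138030
fundamental: x₁=2862251, y₁=138030  (since 8192480787001 − 430·19052280900 = 1)
n=2: (2862251,138030)∘(2862251,138030) = (2862251·2862251+430·138030·138030, 2862251·138030+138030·2862251) = (16384961574001,790153011060)
n=3: (16384961574001,790153011060)∘(2862251,138030) = (2862251·16384961574001+430·138030·790153011060, 2862251·790153011060+138030·16384961574001) = (93795745300289010251,4523232492118854090)

2862251 138030
16384961574001 790153011060
93795745300289010251 4523232492118854090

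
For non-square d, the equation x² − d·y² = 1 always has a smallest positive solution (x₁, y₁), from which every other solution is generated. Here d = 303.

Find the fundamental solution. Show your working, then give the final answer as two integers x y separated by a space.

[17; 2,2,5,2,2,34] for √303; ℓ=6 ⇒ convergent index 5
a_0=17:  p_0=17·1+0=17,  q_0=17·0+1=1
…
a_3=5:  p_3=5·87+35=470,  q_3=5·5+2=27
a_4=2:  p_4=2·470+87=1027,  q_4=2·27+5=59
a_5=2:  p_5=2·1027+470=2524,  q_5=2·59+27=145
(x₁, y₁) = (2524, 145);  2524² − 303·145² = 1 ✓

2524 145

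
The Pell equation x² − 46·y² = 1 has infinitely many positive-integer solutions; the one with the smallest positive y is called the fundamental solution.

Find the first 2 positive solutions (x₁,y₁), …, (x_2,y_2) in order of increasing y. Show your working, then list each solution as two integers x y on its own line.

[6; 1,3,1,1,2,6,2,1,1,3,1,12] for √46; ℓ=12 ⇒ convergent index 11
a_0=6:  p_0=6·1+0=6,  q_0=6·0+1=1
a_1=1:  p_1=1·6+1=7,  q_1=1·1+0=1
…
a_3=1:  p_3=1·27+7=34,  q_3=1·4+1=5
…
a_5=2:  p_5=2·61+34=156,  q_5=2·9+5=23
…
a_10=3:  p_10=3·5297+3147=19038,  q_10=3·781+464=2807
a_11=1:  p_11=1·19038+5297=24335,  q_11=1·2807+781=3588
(x₁, y₁) = (24335, 3588);  24335² − 46·3588² = 1 ✓
(24335+3588√46)^2 = 1184384449 + 174627960√46

24335 3588
1184384449 174627960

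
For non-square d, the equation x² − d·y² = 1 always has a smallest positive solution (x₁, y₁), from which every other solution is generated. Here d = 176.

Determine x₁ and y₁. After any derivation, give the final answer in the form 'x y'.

199 15

d=176: √d = [13; 3,1,3,26] (ℓ=4, even), read p_3/q_3
step 0: (13, 1)  from 13·(1,0) + (0,1)
…
step 2: (53, 4)  from 1·(40,3) + (13,1)
step 3: (199, 15)  from 3·(53,4) + (40,3)
(x₁, y₁) = (199, 15);  199² − 176·15² = 1 ✓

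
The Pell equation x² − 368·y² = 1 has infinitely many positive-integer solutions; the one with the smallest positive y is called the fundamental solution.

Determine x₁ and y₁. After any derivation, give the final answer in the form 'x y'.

d=368: √d = [19; 5,2,5,38] (ℓ=4, even), read p_3/q_3
i=0: a=19 ⇒ p=19, q=1
…
i=2: a=2 ⇒ p=211, q=11
i=3: a=5 ⇒ p=1151, q=60
(x₁, y₁) = (1151, 60);  1151² − 368·60² = 1 ✓

1151 60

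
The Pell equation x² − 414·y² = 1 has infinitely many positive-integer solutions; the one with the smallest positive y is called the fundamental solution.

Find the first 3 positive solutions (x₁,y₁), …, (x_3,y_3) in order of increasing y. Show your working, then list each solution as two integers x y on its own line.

√414 → a₀=20, period (2,1,7,2,7,1,2,40); ℓ=8 even so k=7
i=0: a=20 ⇒ p=20, q=1
…
i=5: a=7 ⇒ p=7447, q=366
i=6: a=1 ⇒ p=8444, q=415
i=7: a=2 ⇒ p=24335, q=1196
fundamental: x₁=24335, y₁=1196  (since 592192225 − 414·1430416 = 1)
(24335+1196√414)^2 = 1184384449 + 58209320√414
(24335+1196√414)^3 = 57643991108495 + 2833047603204√414

24335 1196
1184384449 58209320
57643991108495 2833047603204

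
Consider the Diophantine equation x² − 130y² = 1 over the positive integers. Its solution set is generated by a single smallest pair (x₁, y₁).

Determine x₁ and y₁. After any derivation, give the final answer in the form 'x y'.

√130 → a₀=11, period (2,2,22); ℓ=3 odd so k=5
step 0: (11, 1)  from 11·(1,0) + (0,1)
step 1: (23, 2)  from 2·(11,1) + (1,0)
…
step 3: (1277, 112)  from 22·(57,5) + (23,2)
step 4: (2611, 229)  from 2·(1277,112) + (57,5)
step 5: (6499, 570)  from 2·(2611,229) + (1277,112)
fundamental: x₁=6499, y₁=570  (since 42237001 − 130·324900 = 1)

6499 570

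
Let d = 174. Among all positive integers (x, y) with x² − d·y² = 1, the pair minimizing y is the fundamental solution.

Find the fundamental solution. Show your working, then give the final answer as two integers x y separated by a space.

√174 = [13; 5,4,5,26, …], period ℓ=4 (even) → k=3
i=0: a=13 ⇒ p=13, q=1
i=1: a=5 ⇒ p=66, q=5
i=2: a=4 ⇒ p=277, q=21
i=3: a=5 ⇒ p=1451, q=110
(x₁, y₁) = (1451, 110);  1451² − 174·110² = 1 ✓

1451 110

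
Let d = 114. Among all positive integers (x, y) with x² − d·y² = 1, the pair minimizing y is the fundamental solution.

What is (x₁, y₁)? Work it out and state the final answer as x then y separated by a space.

d=114: √d = [10; 1,2,10,2,1,20] (ℓ=6, even), read p_5/q_5
a_0=10:  p_0=10·1+0=10,  q_0=10·0+1=1
…
a_2=2:  p_2=2·11+10=32,  q_2=2·1+1=3
…
a_4=2:  p_4=2·331+32=694,  q_4=2·31+3=65
a_5=1:  p_5=1·694+331=1025,  q_5=1·65+31=96
→ (1025, 96).  Check: 1025²=1050625, 114·96²=1050624, difference 1.

1025 96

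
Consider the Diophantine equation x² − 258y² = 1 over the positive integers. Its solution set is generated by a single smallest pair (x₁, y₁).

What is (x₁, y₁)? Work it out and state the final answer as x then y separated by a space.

257 16

√258 = [16; 16,32, …], period ℓ=2 (even) → k=1
k=0  a_k=16  p_k/q_k = 16/1
k=1  a_k=16  p_k/q_k = 257/16
fundamental: x₁=257, y₁=16  (since 66049 − 258·256 = 1)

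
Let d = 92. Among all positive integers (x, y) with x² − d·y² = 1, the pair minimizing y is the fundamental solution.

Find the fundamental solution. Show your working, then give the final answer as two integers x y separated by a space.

1151 120

√92 = [9; 1,1,2,4,2,1,1,18, …], period ℓ=8 (even) → k=7
k=0  a_k=9  p_k/q_k = 9/1
…
k=2  a_k=1  p_k/q_k = 19/2
k=3  a_k=2  p_k/q_k = 48/5
…
k=6  a_k=1  p_k/q_k = 681/71
k=7  a_k=1  p_k/q_k = 1151/120
(x₁, y₁) = (1151, 120);  1151² − 92·120² = 1 ✓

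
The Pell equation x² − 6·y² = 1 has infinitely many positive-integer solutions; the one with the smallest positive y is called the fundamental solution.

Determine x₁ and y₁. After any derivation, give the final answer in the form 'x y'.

5 2

d=6: √d = [2; 2,4] (ℓ=2, even), read p_1/q_1
i=0: a=2 ⇒ p=2, q=1
i=1: a=2 ⇒ p=5, q=2
fundamental: x₁=5, y₁=2  (since 25 − 6·4 = 1)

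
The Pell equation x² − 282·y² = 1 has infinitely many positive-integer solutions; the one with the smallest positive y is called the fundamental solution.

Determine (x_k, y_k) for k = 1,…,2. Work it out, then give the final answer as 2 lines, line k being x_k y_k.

√282 = [16; 1,3,1,4,1,3,1,32, …], period ℓ=8 (even) → k=7
k=0  a_k=16  p_k/q_k = 16/1
…
k=6  a_k=3  p_k/q_k = 1864/111
k=7  a_k=1  p_k/q_k = 2351/140
fundamental: x₁=2351, y₁=140  (since 5527201 − 282·19600 = 1)
n=2: (2351,140)∘(2351,140) = (2351·2351+282·140·140, 2351·140+140·2351) = (11054401,658280)

2351 140
11054401 658280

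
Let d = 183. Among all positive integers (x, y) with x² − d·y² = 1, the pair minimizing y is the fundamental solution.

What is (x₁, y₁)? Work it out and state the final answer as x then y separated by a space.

√183 → a₀=13, period (1,1,8,1,1,26); ℓ=6 even so k=5
i=0: a=13 ⇒ p=13, q=1
i=1: a=1 ⇒ p=14, q=1
i=2: a=1 ⇒ p=27, q=2
…
i=4: a=1 ⇒ p=257, q=19
i=5: a=1 ⇒ p=487, q=36
fundamental: x₁=487, y₁=36  (since 237169 − 183·1296 = 1)

487 36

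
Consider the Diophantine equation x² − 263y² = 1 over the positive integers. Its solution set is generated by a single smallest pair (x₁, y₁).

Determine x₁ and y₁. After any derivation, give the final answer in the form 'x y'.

139128 8579

d=263: √d = [16; 4,1,1,1,1,15,1,1,1,1,4,32] (ℓ=12, even), read p_11/q_11
k=0  a_k=16  p_k/q_k = 16/1
k=1  a_k=4  p_k/q_k = 65/4
k=2  a_k=1  p_k/q_k = 81/5
k=3  a_k=1  p_k/q_k = 146/9
…
k=7  a_k=1  p_k/q_k = 6195/382
k=8  a_k=1  p_k/q_k = 12017/741
…
k=10  a_k=1  p_k/q_k = 30229/1864
k=11  a_k=4  p_k/q_k = 139128/8579
fundamental: x₁=139128, y₁=8579  (since 19356600384 − 263·73599241 = 1)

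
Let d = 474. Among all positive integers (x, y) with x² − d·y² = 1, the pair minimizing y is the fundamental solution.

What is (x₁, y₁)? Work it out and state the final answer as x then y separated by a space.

d=474: √d = [21; 1,3,2,1,1,…,3,1,42] (ℓ=14, even), read p_13/q_13
k=0  a_k=21  p_k/q_k = 21/1
k=1  a_k=1  p_k/q_k = 22/1
k=2  a_k=3  p_k/q_k = 87/4
k=3  a_k=2  p_k/q_k = 196/9
…
k=5  a_k=1  p_k/q_k = 479/22
k=6  a_k=1  p_k/q_k = 762/35
k=7  a_k=6  p_k/q_k = 5051/232
…
k=9  a_k=1  p_k/q_k = 10864/499
…
k=11  a_k=2  p_k/q_k = 44218/2031
k=12  a_k=3  p_k/q_k = 149331/6859
k=13  a_k=1  p_k/q_k = 193549/8890
fundamental: x₁=193549, y₁=8890  (since 37461215401 − 474·79032100 = 1)

193549 8890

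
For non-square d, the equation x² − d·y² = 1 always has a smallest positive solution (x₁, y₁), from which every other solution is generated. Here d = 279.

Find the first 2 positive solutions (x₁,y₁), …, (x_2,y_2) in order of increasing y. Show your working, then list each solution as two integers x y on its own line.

√279 = [16; 1,2,2,1,2,2,1,32, …], period ℓ=8 (even) → k=7
k=0  a_k=16  p_k/q_k = 16/1
k=1  a_k=1  p_k/q_k = 17/1
k=2  a_k=2  p_k/q_k = 50/3
k=3  a_k=2  p_k/q_k = 117/7
…
k=5  a_k=2  p_k/q_k = 451/27
k=6  a_k=2  p_k/q_k = 1069/64
k=7  a_k=1  p_k/q_k = 1520/91
fundamental: x₁=1520, y₁=91  (since 2310400 − 279·8281 = 1)
n=2: (1520,91)∘(1520,91) = (1520·1520+279·91·91, 1520·91+91·1520) = (4620799,276640)

1520 91
4620799 276640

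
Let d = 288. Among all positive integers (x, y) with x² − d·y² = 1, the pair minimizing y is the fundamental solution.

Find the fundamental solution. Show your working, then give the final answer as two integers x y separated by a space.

17 1

d=288: √d = [16; 1,32] (ℓ=2, even), read p_1/q_1
k=0  a_k=16  p_k/q_k = 16/1
k=1  a_k=1  p_k/q_k = 17/1
→ (17, 1).  Check: 17²=289, 288·1²=288, difference 1.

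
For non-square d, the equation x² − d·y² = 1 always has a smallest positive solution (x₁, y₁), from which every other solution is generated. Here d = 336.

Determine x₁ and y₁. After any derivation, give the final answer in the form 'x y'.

55 3

[18; 3,36] for √336; ℓ=2 ⇒ convergent index 1
a_0=18:  p_0=18·1+0=18,  q_0=18·0+1=1
a_1=3:  p_1=3·18+1=55,  q_1=3·1+0=3
→ (55, 3).  Check: 55²=3025, 336·3²=3024, difference 1.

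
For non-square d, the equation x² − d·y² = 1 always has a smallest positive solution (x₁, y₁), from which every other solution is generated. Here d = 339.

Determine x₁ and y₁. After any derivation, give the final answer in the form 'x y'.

√339 → a₀=18, period (2,2,2,1,17,1,2,2,2,36); ℓ=10 even so k=9
i=0: a=18 ⇒ p=18, q=1
…
i=3: a=2 ⇒ p=221, q=12
i=4: a=1 ⇒ p=313, q=17
…
i=6: a=1 ⇒ p=5855, q=318
i=7: a=2 ⇒ p=17252, q=937
i=8: a=2 ⇒ p=40359, q=2192
i=9: a=2 ⇒ p=97970, q=5321
→ (97970, 5321).  Check: 97970²=9598120900, 339·5321²=9598120899, difference 1.

97970 5321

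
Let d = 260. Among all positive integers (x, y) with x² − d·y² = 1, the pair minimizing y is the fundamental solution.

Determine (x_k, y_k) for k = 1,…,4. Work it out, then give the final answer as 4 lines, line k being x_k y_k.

[16; 8,32] for √260; ℓ=2 ⇒ convergent index 1
k=0  a_k=16  p_k/q_k = 16/1
k=1  a_k=8  p_k/q_k = 129/8
fundamental: x₁=129, y₁=8  (since 16641 − 260·64 = 1)
(x_2, y_2) = (129·129 + 260·8·8, 129·8 + 8·129) = (33281, 2064)
(x_3, y_3) = (129·33281 + 260·8·2064, 129·2064 + 8·33281) = (8586369, 532504)
(x_4, y_4) = (129·8586369 + 260·8·532504, 129·532504 + 8·8586369) = (2215249921, 137383968)

129 8
33281 2064
8586369 532504
2215249921 137383968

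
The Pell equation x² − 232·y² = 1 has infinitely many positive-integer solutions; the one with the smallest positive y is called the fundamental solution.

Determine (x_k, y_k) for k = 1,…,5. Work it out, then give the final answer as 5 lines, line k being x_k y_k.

19603 1287
768555217 50458122
30131975818099 1978261129845
1181354243155834177 77559705806244948
46316174427035658925363 3040805823861378301443

[15; 4,3,7,3,4,30] for √232; ℓ=6 ⇒ convergent index 5
i=0: a=15 ⇒ p=15, q=1
i=1: a=4 ⇒ p=61, q=4
i=2: a=3 ⇒ p=198, q=13
i=3: a=7 ⇒ p=1447, q=95
i=4: a=3 ⇒ p=4539, q=298
i=5: a=4 ⇒ p=19603, q=1287
fundamental: x₁=19603, y₁=1287  (since 384277609 − 232·1656369 = 1)
(x_2, y_2) = (19603·19603 + 232·1287·1287, 19603·1287 + 1287·19603) = (768555217, 50458122)
(x_3, y_3) = (19603·768555217 + 232·1287·50458122, 19603·50458122 + 1287·768555217) = (30131975818099, 1978261129845)
(x_4, y_4) = (19603·30131975818099 + 232·1287·1978261129845, 19603·1978261129845 + 1287·30131975818099) = (1181354243155834177, 77559705806244948)
(x_5, y_5) = (19603·1181354243155834177 + 232·1287·77559705806244948, 19603·77559705806244948 + 1287·1181354243155834177) = (46316174427035658925363, 3040805823861378301443)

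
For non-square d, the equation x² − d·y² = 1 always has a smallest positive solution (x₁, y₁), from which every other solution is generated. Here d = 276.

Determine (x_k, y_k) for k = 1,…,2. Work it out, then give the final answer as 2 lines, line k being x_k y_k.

7775 468
120901249 7277400

√276 → a₀=16, period (1,1,1,1,2,2,2,1,1,1,1,32); ℓ=12 even so k=11
a_0=16:  p_0=16·1+0=16,  q_0=16·0+1=1
…
a_3=1:  p_3=1·33+17=50,  q_3=1·2+1=3
…
a_10=1:  p_10=1·3007+1761=4768,  q_10=1·181+106=287
a_11=1:  p_11=1·4768+3007=7775,  q_11=1·287+181=468
→ (7775, 468).  Check: 7775²=60450625, 276·468²=60450624, difference 1.
(7775+468√276)^2 = 120901249 + 7277400√276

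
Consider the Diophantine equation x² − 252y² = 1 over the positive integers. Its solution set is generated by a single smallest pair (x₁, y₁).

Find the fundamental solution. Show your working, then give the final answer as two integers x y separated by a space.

127 8

[15; 1,6,1,30] for √252; ℓ=4 ⇒ convergent index 3
step 0: (15, 1)  from 15·(1,0) + (0,1)
step 1: (16, 1)  from 1·(15,1) + (1,0)
step 2: (111, 7)  from 6·(16,1) + (15,1)
step 3: (127, 8)  from 1·(111,7) + (16,1)
fundamental: x₁=127, y₁=8  (since 16129 − 252·64 = 1)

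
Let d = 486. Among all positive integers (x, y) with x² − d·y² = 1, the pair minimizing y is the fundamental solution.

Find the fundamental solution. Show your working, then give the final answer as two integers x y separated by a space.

485 22

d=486: √d = [22; 22,44] (ℓ=2, even), read p_1/q_1
i=0: a=22 ⇒ p=22, q=1
i=1: a=22 ⇒ p=485, q=22
(x₁, y₁) = (485, 22);  485² − 486·22² = 1 ✓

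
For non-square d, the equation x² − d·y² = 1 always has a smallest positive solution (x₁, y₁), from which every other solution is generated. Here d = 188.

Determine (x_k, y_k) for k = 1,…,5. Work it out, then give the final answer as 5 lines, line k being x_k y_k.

[13; 1,2,2,6,2,2,1,26] for √188; ℓ=8 ⇒ convergent index 7
step 0: (13, 1)  from 13·(1,0) + (0,1)
…
step 2: (41, 3)  from 2·(14,1) + (13,1)
step 3: (96, 7)  from 2·(41,3) + (14,1)
step 4: (617, 45)  from 6·(96,7) + (41,3)
step 5: (1330, 97)  from 2·(617,45) + (96,7)
step 6: (3277, 239)  from 2·(1330,97) + (617,45)
step 7: (4607, 336)  from 1·(3277,239) + (1330,97)
(x₁, y₁) = (4607, 336);  4607² − 188·336² = 1 ✓
(4607+336√188)^2 = 42448897 + 3095904√188
(4607+336√188)^3 = 391124132351 + 28525659120√188
(4607+336√188)^4 = 3603817713033217 + 262835420035776√188
(4607+336√188)^5 = 33205576016763929087 + 2421765531683980944√188

4607 336
42448897 3095904
391124132351 28525659120
3603817713033217 262835420035776
33205576016763929087 2421765531683980944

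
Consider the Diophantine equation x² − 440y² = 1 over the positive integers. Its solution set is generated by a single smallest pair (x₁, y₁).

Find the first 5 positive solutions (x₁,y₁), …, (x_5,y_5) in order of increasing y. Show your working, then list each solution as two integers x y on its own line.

21 1
881 42
36981 1763
1552321 74004
65160501 3106405

d=440: √d = [20; 1,40] (ℓ=2, even), read p_1/q_1
step 0: (20, 1)  from 20·(1,0) + (0,1)
step 1: (21, 1)  from 1·(20,1) + (1,0)
(x₁, y₁) = (21, 1);  21² − 440·1² = 1 ✓
(21+1√440)^2 = 881 + 42√440
(21+1√440)^3 = 36981 + 1763√440
(21+1√440)^4 = 1552321 + 74004√440
(21+1√440)^5 = 65160501 + 3106405√440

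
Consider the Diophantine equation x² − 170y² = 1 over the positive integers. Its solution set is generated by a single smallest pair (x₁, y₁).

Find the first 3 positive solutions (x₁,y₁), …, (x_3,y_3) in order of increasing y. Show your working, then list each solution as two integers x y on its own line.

339 26
229841 17628
155831859 11951758

√170 = [13; 26, …], period ℓ=1 (odd) → k=1
i=0: a=13 ⇒ p=13, q=1
i=1: a=26 ⇒ p=339, q=26
fundamental: x₁=339, y₁=26  (since 114921 − 170·676 = 1)
(x_2, y_2) = (339·339 + 170·26·26, 339·26 + 26·339) = (229841, 17628)
(x_3, y_3) = (339·229841 + 170·26·17628, 339·17628 + 26·229841) = (155831859, 11951758)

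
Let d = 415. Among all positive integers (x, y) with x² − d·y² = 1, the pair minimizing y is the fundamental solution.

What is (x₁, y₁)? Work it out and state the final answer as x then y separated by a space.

18412804 903849

√415 = [20; 2,1,2,4,6,…,1,2,40, …], period ℓ=16 (even) → k=15
k=0  a_k=20  p_k/q_k = 20/1
k=1  a_k=2  p_k/q_k = 41/2
k=2  a_k=1  p_k/q_k = 61/3
k=3  a_k=2  p_k/q_k = 163/8
k=4  a_k=4  p_k/q_k = 713/35
k=5  a_k=6  p_k/q_k = 4441/218
k=6  a_k=1  p_k/q_k = 5154/253
…
k=8  a_k=3  p_k/q_k = 33939/1666
…
k=10  a_k=1  p_k/q_k = 77473/3803
…
k=12  a_k=4  p_k/q_k = 2110961/103623
k=13  a_k=2  p_k/q_k = 4730294/232201
k=14  a_k=1  p_k/q_k = 6841255/335824
k=15  a_k=2  p_k/q_k = 18412804/903849
(x₁, y₁) = (18412804, 903849);  18412804² − 415·903849² = 1 ✓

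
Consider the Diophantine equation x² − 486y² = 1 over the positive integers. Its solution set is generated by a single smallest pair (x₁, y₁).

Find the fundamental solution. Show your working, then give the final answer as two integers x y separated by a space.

485 22

[22; 22,44] for √486; ℓ=2 ⇒ convergent index 1
k=0  a_k=22  p_k/q_k = 22/1
k=1  a_k=22  p_k/q_k = 485/22
fundamental: x₁=485, y₁=22  (since 235225 − 486·484 = 1)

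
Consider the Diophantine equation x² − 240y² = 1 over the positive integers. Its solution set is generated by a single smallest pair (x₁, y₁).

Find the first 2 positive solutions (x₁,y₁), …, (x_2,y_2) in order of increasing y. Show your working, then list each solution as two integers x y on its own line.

[15; 2,30] for √240; ℓ=2 ⇒ convergent index 1
a_0=15:  p_0=15·1+0=15,  q_0=15·0+1=1
a_1=2:  p_1=2·15+1=31,  q_1=2·1+0=2
(x₁, y₁) = (31, 2);  31² − 240·2² = 1 ✓
(31+2√240)^2 = 1921 + 124√240

31 2
1921 124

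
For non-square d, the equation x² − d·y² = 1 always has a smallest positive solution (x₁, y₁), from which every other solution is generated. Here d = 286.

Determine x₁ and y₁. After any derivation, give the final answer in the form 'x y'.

561835 33222

[16; 1,10,3,3,2,3,3,10,1,32] for √286; ℓ=10 ⇒ convergent index 9
step 0: (16, 1)  from 16·(1,0) + (0,1)
step 1: (17, 1)  from 1·(16,1) + (1,0)
…
step 4: (1911, 113)  from 3·(575,34) + (186,11)
…
step 7: (49703, 2939)  from 3·(15102,893) + (4397,260)
step 8: (512132, 30283)  from 10·(49703,2939) + (15102,893)
step 9: (561835, 33222)  from 1·(512132,30283) + (49703,2939)
fundamental: x₁=561835, y₁=33222  (since 315658567225 − 286·1103701284 = 1)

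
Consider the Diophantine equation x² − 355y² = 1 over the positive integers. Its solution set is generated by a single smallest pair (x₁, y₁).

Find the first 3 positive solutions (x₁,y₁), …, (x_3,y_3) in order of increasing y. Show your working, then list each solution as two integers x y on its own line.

√355 = [18; 1,5,3,3,1,6,1,3,3,5,1,36, …], period ℓ=12 (even) → k=11
i=0: a=18 ⇒ p=18, q=1
i=1: a=1 ⇒ p=19, q=1
i=2: a=5 ⇒ p=113, q=6
…
i=4: a=3 ⇒ p=1187, q=63
…
i=8: a=3 ⇒ p=46463, q=2466
i=9: a=3 ⇒ p=151391, q=8035
i=10: a=5 ⇒ p=803418, q=42641
i=11: a=1 ⇒ p=954809, q=50676
→ (954809, 50676).  Check: 954809²=911660226481, 355·50676²=911660226480, difference 1.
(954809+50676√355)^2 = 1823320452961 + 96771801768√355
(954809+50676√355)^3 = 3481845556741524089 + 184797174548553948√355

954809 50676
1823320452961 96771801768
3481845556741524089 184797174548553948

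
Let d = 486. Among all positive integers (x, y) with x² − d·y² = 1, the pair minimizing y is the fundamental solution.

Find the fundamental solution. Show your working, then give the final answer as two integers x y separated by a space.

485 22

d=486: √d = [22; 22,44] (ℓ=2, even), read p_1/q_1
a_0=22:  p_0=22·1+0=22,  q_0=22·0+1=1
a_1=22:  p_1=22·22+1=485,  q_1=22·1+0=22
fundamental: x₁=485, y₁=22  (since 235225 − 486·484 = 1)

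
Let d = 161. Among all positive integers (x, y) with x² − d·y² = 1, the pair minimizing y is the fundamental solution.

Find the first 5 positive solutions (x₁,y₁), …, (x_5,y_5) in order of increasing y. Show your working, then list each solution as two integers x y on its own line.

[12; 1,2,4,1,2,1,4,2,1,24] for √161; ℓ=10 ⇒ convergent index 9
k=0  a_k=12  p_k/q_k = 12/1
k=1  a_k=1  p_k/q_k = 13/1
…
k=5  a_k=2  p_k/q_k = 571/45
…
k=8  a_k=2  p_k/q_k = 8108/639
k=9  a_k=1  p_k/q_k = 11775/928
→ (11775, 928).  Check: 11775²=138650625, 161·928²=138650624, difference 1.
(x_2, y_2) = (11775·11775 + 161·928·928, 11775·928 + 928·11775) = (277301249, 21854400)
(x_3, y_3) = (11775·277301249 + 161·928·21854400, 11775·21854400 + 928·277301249) = (6530444402175, 514671119072)
(x_4, y_4) = (11775·6530444402175 + 161·928·514671119072, 11775·514671119072 + 928·6530444402175) = (153791965393920001, 12120504832291200)
(x_5, y_5) = (11775·153791965393920001 + 161·928·12120504832291200, 11775·12120504832291200 + 928·153791965393920001) = (3621800778496371621375, 285437888285786640928)

11775 928
277301249 21854400
6530444402175 514671119072
153791965393920001 12120504832291200
3621800778496371621375 285437888285786640928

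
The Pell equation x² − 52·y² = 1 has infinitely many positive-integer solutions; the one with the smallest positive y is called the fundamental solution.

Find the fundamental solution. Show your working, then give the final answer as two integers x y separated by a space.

d=52: √d = [7; 4,1,2,1,4,14] (ℓ=6, even), read p_5/q_5
step 0: (7, 1)  from 7·(1,0) + (0,1)
…
step 3: (101, 14)  from 2·(36,5) + (29,4)
step 4: (137, 19)  from 1·(101,14) + (36,5)
step 5: (649, 90)  from 4·(137,19) + (101,14)
fundamental: x₁=649, y₁=90  (since 421201 − 52·8100 = 1)

649 90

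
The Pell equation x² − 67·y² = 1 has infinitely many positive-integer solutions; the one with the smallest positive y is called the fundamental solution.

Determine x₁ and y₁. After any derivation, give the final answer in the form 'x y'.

√67 = [8; 5,2,1,1,7,1,1,2,5,16, …], period ℓ=10 (even) → k=9
i=0: a=8 ⇒ p=8, q=1
i=1: a=5 ⇒ p=41, q=5
i=2: a=2 ⇒ p=90, q=11
…
i=4: a=1 ⇒ p=221, q=27
i=5: a=7 ⇒ p=1678, q=205
…
i=7: a=1 ⇒ p=3577, q=437
i=8: a=2 ⇒ p=9053, q=1106
i=9: a=5 ⇒ p=48842, q=5967
fundamental: x₁=48842, y₁=5967  (since 2385540964 − 67·35605089 = 1)

48842 5967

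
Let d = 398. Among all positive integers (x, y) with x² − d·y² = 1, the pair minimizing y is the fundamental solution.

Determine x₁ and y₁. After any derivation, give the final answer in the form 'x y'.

399 20

√398 = [19; 1,18,1,38, …], period ℓ=4 (even) → k=3
k=0  a_k=19  p_k/q_k = 19/1
k=1  a_k=1  p_k/q_k = 20/1
k=2  a_k=18  p_k/q_k = 379/19
k=3  a_k=1  p_k/q_k = 399/20
→ (399, 20).  Check: 399²=159201, 398·20²=159200, difference 1.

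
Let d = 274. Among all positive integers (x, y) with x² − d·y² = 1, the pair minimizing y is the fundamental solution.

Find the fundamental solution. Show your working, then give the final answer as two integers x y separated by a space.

3959299 239190

d=274: √d = [16; 1,1,4,4,1,1,32] (ℓ=7, odd), read p_13/q_13
a_0=16:  p_0=16·1+0=16,  q_0=16·0+1=1
a_1=1:  p_1=1·16+1=17,  q_1=1·1+0=1
…
a_3=4:  p_3=4·33+17=149,  q_3=4·2+1=9
a_4=4:  p_4=4·149+33=629,  q_4=4·9+2=38
…
a_7=32:  p_7=32·1407+778=45802,  q_7=32·85+47=2767
a_8=1:  p_8=1·45802+1407=47209,  q_8=1·2767+85=2852
…
a_10=4:  p_10=4·93011+47209=419253,  q_10=4·5619+2852=25328
a_11=4:  p_11=4·419253+93011=1770023,  q_11=4·25328+5619=106931
a_12=1:  p_12=1·1770023+419253=2189276,  q_12=1·106931+25328=132259
a_13=1:  p_13=1·2189276+1770023=3959299,  q_13=1·132259+106931=239190
(x₁, y₁) = (3959299, 239190);  3959299² − 274·239190² = 1 ✓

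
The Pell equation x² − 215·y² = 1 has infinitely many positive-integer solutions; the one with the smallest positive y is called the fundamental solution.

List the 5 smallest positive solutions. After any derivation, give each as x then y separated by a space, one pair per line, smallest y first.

44 3
3871 264
340604 23229
29969281 2043888
2636956124 179838915

[14; 1,1,1,28] for √215; ℓ=4 ⇒ convergent index 3
step 0: (14, 1)  from 14·(1,0) + (0,1)
…
step 2: (29, 2)  from 1·(15,1) + (14,1)
step 3: (44, 3)  from 1·(29,2) + (15,1)
→ (44, 3).  Check: 44²=1936, 215·3²=1935, difference 1.
k=2:  x_2 = 44·44+215·3·3 = 3871,  y_2 = 44·3+3·44 = 264
k=3:  x_3 = 44·3871+215·3·264 = 340604,  y_3 = 44·264+3·3871 = 23229
k=4:  x_4 = 44·340604+215·3·23229 = 29969281,  y_4 = 44·23229+3·340604 = 2043888
k=5:  x_5 = 44·29969281+215·3·2043888 = 2636956124,  y_5 = 44·2043888+3·29969281 = 179838915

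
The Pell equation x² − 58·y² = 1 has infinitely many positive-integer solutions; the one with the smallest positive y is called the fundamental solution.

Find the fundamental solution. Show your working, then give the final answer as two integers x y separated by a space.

19603 2574

√58 = [7; 1,1,1,1,1,1,14, …], period ℓ=7 (odd) → k=13
step 0: (7, 1)  from 7·(1,0) + (0,1)
step 1: (8, 1)  from 1·(7,1) + (1,0)
step 2: (15, 2)  from 1·(8,1) + (7,1)
step 3: (23, 3)  from 1·(15,2) + (8,1)
step 4: (38, 5)  from 1·(23,3) + (15,2)
…
step 7: (1447, 190)  from 14·(99,13) + (61,8)
step 8: (1546, 203)  from 1·(1447,190) + (99,13)
step 9: (2993, 393)  from 1·(1546,203) + (1447,190)
…
step 11: (7532, 989)  from 1·(4539,596) + (2993,393)
step 12: (12071, 1585)  from 1·(7532,989) + (4539,596)
step 13: (19603, 2574)  from 1·(12071,1585) + (7532,989)
→ (19603, 2574).  Check: 19603²=384277609, 58·2574²=384277608, difference 1.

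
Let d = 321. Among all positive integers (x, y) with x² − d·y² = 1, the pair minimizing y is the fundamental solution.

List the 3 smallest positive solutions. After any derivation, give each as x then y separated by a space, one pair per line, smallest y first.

[17; 1,10,1,34] for √321; ℓ=4 ⇒ convergent index 3
step 0: (17, 1)  from 17·(1,0) + (0,1)
step 1: (18, 1)  from 1·(17,1) + (1,0)
step 2: (197, 11)  from 10·(18,1) + (17,1)
step 3: (215, 12)  from 1·(197,11) + (18,1)
→ (215, 12).  Check: 215²=46225, 321·12²=46224, difference 1.
(x_2, y_2) = (215·215 + 321·12·12, 215·12 + 12·215) = (92449, 5160)
(x_3, y_3) = (215·92449 + 321·12·5160, 215·5160 + 12·92449) = (39752855, 2218788)

215 12
92449 5160
39752855 2218788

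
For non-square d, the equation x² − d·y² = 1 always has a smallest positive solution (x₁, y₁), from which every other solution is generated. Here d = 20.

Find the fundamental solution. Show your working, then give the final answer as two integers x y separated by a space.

9 2

[4; 2,8] for √20; ℓ=2 ⇒ convergent index 1
k=0  a_k=4  p_k/q_k = 4/1
k=1  a_k=2  p_k/q_k = 9/2
fundamental: x₁=9, y₁=2  (since 81 − 20·4 = 1)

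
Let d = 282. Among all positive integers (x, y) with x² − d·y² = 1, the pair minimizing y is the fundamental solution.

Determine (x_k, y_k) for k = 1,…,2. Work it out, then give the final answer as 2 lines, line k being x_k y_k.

2351 140
11054401 658280

[16; 1,3,1,4,1,3,1,32] for √282; ℓ=8 ⇒ convergent index 7
a_0=16:  p_0=16·1+0=16,  q_0=16·0+1=1
…
a_2=3:  p_2=3·17+16=67,  q_2=3·1+1=4
…
a_4=4:  p_4=4·84+67=403,  q_4=4·5+4=24
a_5=1:  p_5=1·403+84=487,  q_5=1·24+5=29
a_6=3:  p_6=3·487+403=1864,  q_6=3·29+24=111
a_7=1:  p_7=1·1864+487=2351,  q_7=1·111+29=140
(x₁, y₁) = (2351, 140);  2351² − 282·140² = 1 ✓
(2351+140√282)^2 = 11054401 + 658280√282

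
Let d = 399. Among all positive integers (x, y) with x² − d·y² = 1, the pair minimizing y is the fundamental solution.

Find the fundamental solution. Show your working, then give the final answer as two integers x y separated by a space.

20 1

[19; 1,38] for √399; ℓ=2 ⇒ convergent index 1
step 0: (19, 1)  from 19·(1,0) + (0,1)
step 1: (20, 1)  from 1·(19,1) + (1,0)
(x₁, y₁) = (20, 1);  20² − 399·1² = 1 ✓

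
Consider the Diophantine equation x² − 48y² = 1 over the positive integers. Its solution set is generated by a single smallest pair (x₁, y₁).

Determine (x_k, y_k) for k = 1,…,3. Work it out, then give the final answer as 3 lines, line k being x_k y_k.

√48 → a₀=6, period (1,12); ℓ=2 even so k=1
k=0  a_k=6  p_k/q_k = 6/1
k=1  a_k=1  p_k/q_k = 7/1
(x₁, y₁) = (7, 1);  7² − 48·1² = 1 ✓
(7+1√48)^2 = 97 + 14√48
(7+1√48)^3 = 1351 + 195√48

7 1
97 14
1351 195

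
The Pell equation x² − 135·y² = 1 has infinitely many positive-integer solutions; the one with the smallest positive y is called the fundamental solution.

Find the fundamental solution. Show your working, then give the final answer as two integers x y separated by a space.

d=135: √d = [11; 1,1,1,1,1,1,1,22] (ℓ=8, even), read p_7/q_7
i=0: a=11 ⇒ p=11, q=1
…
i=3: a=1 ⇒ p=35, q=3
…
i=5: a=1 ⇒ p=93, q=8
i=6: a=1 ⇒ p=151, q=13
i=7: a=1 ⇒ p=244, q=21
(x₁, y₁) = (244, 21);  244² − 135·21² = 1 ✓

244 21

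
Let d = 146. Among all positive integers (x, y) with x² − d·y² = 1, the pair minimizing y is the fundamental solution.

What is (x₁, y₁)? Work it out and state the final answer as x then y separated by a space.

145 12

√146 = [12; 12,24, …], period ℓ=2 (even) → k=1
i=0: a=12 ⇒ p=12, q=1
i=1: a=12 ⇒ p=145, q=12
fundamental: x₁=145, y₁=12  (since 21025 − 146·144 = 1)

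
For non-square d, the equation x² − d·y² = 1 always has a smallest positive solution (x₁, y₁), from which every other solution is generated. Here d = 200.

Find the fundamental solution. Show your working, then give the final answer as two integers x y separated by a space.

√200 → a₀=14, period (7,28); ℓ=2 even so k=1
i=0: a=14 ⇒ p=14, q=1
i=1: a=7 ⇒ p=99, q=7
→ (99, 7).  Check: 99²=9801, 200·7²=9800, difference 1.

99 7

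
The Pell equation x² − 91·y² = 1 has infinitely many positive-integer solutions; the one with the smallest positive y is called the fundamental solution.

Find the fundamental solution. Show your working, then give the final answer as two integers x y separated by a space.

1574 165

d=91: √d = [9; 1,1,5,1,5,1,1,18] (ℓ=8, even), read p_7/q_7
k=0  a_k=9  p_k/q_k = 9/1
…
k=6  a_k=1  p_k/q_k = 849/89
k=7  a_k=1  p_k/q_k = 1574/165
fundamental: x₁=1574, y₁=165  (since 2477476 − 91·27225 = 1)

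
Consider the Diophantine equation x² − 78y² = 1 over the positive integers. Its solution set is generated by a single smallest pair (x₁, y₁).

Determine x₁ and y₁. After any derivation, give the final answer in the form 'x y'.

53 6

√78 → a₀=8, period (1,4,1,16); ℓ=4 even so k=3
k=0  a_k=8  p_k/q_k = 8/1
…
k=2  a_k=4  p_k/q_k = 44/5
k=3  a_k=1  p_k/q_k = 53/6
→ (53, 6).  Check: 53²=2809, 78·6²=2808, difference 1.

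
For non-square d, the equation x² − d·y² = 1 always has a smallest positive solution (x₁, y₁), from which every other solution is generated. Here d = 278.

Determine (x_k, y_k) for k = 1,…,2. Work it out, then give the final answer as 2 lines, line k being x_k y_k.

2501 150
12510001 750300

[16; 1,2,16,2,1,32] for √278; ℓ=6 ⇒ convergent index 5
a_0=16:  p_0=16·1+0=16,  q_0=16·0+1=1
a_1=1:  p_1=1·16+1=17,  q_1=1·1+0=1
…
a_3=16:  p_3=16·50+17=817,  q_3=16·3+1=49
a_4=2:  p_4=2·817+50=1684,  q_4=2·49+3=101
a_5=1:  p_5=1·1684+817=2501,  q_5=1·101+49=150
→ (2501, 150).  Check: 2501²=6255001, 278·150²=6255000, difference 1.
(2501+150√278)^2 = 12510001 + 750300√278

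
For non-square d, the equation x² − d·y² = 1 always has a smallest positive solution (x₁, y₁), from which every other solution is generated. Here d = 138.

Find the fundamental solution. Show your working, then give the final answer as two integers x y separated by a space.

47 4

d=138: √d = [11; 1,2,1,22] (ℓ=4, even), read p_3/q_3
i=0: a=11 ⇒ p=11, q=1
…
i=2: a=2 ⇒ p=35, q=3
i=3: a=1 ⇒ p=47, q=4
fundamental: x₁=47, y₁=4  (since 2209 − 138·16 = 1)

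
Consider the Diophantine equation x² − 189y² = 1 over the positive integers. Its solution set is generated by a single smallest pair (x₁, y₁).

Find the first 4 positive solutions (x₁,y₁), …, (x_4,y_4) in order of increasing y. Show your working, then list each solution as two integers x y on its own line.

√189 = [13; 1,2,1,26, …], period ℓ=4 (even) → k=3
k=0  a_k=13  p_k/q_k = 13/1
k=1  a_k=1  p_k/q_k = 14/1
k=2  a_k=2  p_k/q_k = 41/3
k=3  a_k=1  p_k/q_k = 55/4
→ (55, 4).  Check: 55²=3025, 189·4²=3024, difference 1.
n=2: (55,4)∘(55,4) = (55·55+189·4·4, 55·4+4·55) = (6049,440)
n=3: (6049,440)∘(55,4) = (55·6049+189·4·440, 55·440+4·6049) = (665335,48396)
n=4: (665335,48396)∘(55,4) = (55·665335+189·4·48396, 55·48396+4·665335) = (73180801,5323120)

55 4
6049 440
665335 48396
73180801 5323120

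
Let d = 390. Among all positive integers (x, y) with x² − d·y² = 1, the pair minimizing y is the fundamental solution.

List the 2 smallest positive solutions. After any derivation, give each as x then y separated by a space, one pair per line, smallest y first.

√390 → a₀=19, period (1,2,1,38); ℓ=4 even so k=3
a_0=19:  p_0=19·1+0=19,  q_0=19·0+1=1
…
a_2=2:  p_2=2·20+19=59,  q_2=2·1+1=3
a_3=1:  p_3=1·59+20=79,  q_3=1·3+1=4
(x₁, y₁) = (79, 4);  79² − 390·4² = 1 ✓
k=2:  x_2 = 79·79+390·4·4 = 12481,  y_2 = 79·4+4·79 = 632

79 4
12481 632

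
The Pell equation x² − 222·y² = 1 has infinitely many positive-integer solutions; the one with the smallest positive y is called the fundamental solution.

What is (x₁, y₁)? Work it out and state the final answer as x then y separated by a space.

149 10

√222 = [14; 1,8,1,28, …], period ℓ=4 (even) → k=3
a_0=14:  p_0=14·1+0=14,  q_0=14·0+1=1
a_1=1:  p_1=1·14+1=15,  q_1=1·1+0=1
a_2=8:  p_2=8·15+14=134,  q_2=8·1+1=9
a_3=1:  p_3=1·134+15=149,  q_3=1·9+1=10
(x₁, y₁) = (149, 10);  149² − 222·10² = 1 ✓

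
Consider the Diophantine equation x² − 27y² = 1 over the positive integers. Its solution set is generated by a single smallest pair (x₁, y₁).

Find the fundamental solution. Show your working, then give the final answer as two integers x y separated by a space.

d=27: √d = [5; 5,10] (ℓ=2, even), read p_1/q_1
a_0=5:  p_0=5·1+0=5,  q_0=5·0+1=1
a_1=5:  p_1=5·5+1=26,  q_1=5·1+0=5
(x₁, y₁) = (26, 5);  26² − 27·5² = 1 ✓

26 5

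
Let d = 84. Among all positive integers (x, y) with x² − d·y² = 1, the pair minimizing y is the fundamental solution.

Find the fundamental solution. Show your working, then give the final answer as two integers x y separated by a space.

55 6

√84 = [9; 6,18, …], period ℓ=2 (even) → k=1
i=0: a=9 ⇒ p=9, q=1
i=1: a=6 ⇒ p=55, q=6
fundamental: x₁=55, y₁=6  (since 3025 − 84·36 = 1)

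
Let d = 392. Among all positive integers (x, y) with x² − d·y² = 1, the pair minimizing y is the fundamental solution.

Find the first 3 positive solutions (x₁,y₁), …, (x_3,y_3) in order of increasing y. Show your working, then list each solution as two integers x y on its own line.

√392 = [19; 1,3,1,38, …], period ℓ=4 (even) → k=3
step 0: (19, 1)  from 19·(1,0) + (0,1)
step 1: (20, 1)  from 1·(19,1) + (1,0)
step 2: (79, 4)  from 3·(20,1) + (19,1)
step 3: (99, 5)  from 1·(79,4) + (20,1)
(x₁, y₁) = (99, 5);  99² − 392·5² = 1 ✓
(99+5√392)^2 = 19601 + 990√392
(99+5√392)^3 = 3880899 + 196015√392

99 5
19601 990
3880899 196015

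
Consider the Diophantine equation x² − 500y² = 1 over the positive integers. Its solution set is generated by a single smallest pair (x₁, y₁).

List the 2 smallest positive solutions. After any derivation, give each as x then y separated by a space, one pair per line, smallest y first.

[22; 2,1,3,2,1,…,1,2,44] for √500; ℓ=14 ⇒ convergent index 13
a_0=22:  p_0=22·1+0=22,  q_0=22·0+1=1
…
a_3=3:  p_3=3·67+45=246,  q_3=3·3+2=11
a_4=2:  p_4=2·246+67=559,  q_4=2·11+3=25
a_5=1:  p_5=1·559+246=805,  q_5=1·25+11=36
…
a_8=1:  p_8=1·14445+1364=15809,  q_8=1·646+61=707
a_9=1:  p_9=1·15809+14445=30254,  q_9=1·707+646=1353
a_10=2:  p_10=2·30254+15809=76317,  q_10=2·1353+707=3413
…
a_12=1:  p_12=1·259205+76317=335522,  q_12=1·11592+3413=15005
a_13=2:  p_13=2·335522+259205=930249,  q_13=2·15005+11592=41602
fundamental: x₁=930249, y₁=41602  (since 865363202001 − 500·1730726404 = 1)
k=2:  x_2 = 930249·930249+500·41602·41602 = 1730726404001,  y_2 = 930249·41602+41602·930249 = 77400437796

930249 41602
1730726404001 77400437796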